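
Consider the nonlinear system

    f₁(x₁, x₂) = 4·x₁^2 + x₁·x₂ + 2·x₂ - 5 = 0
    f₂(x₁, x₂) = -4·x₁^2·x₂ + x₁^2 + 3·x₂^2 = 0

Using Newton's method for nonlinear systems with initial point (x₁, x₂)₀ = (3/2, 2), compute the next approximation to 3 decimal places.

At (3/2, 2): F = (11.000, -3.750).
Jacobian J = [[8·x₁ + x₂, x₁ + 2], [-8·x₁·x₂ + 2·x₁, -4·x₁^2 + 6·x₂]].
At the point, J = [[14.000, 3.500], [-21.000, 3.000]] (det J = 115.500).
Solving J·Δ = −F gives Δ = (-0.399, -1.545).
Then the next iterate is (x₁, x₂)₁ = (1.101, 0.455).

(1.101, 0.455)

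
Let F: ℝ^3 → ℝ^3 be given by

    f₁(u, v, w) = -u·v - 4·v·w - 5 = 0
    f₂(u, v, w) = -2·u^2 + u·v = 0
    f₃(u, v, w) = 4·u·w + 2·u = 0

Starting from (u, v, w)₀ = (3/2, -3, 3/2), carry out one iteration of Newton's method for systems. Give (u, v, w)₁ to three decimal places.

(0.612, -2.328, 0.684)

At (3/2, -3, 3/2): F = (17.500, -9.000, 12.000).
Jacobian J = [[-v, -u - 4·w, -4·v], [-4·u + v, u, 0], [4·w + 2, 0, 4·u]].
At the point, J = [[3.000, -7.500, 12.000], [-9.000, 1.500, 0.000], [8.000, 0.000, 6.000]] (det J = -522.000).
Solving J·Δ = −F gives Δ = (-0.888, 0.672, -0.816).
Then the next iterate is (u, v, w)₁ = (0.612, -2.328, 0.684).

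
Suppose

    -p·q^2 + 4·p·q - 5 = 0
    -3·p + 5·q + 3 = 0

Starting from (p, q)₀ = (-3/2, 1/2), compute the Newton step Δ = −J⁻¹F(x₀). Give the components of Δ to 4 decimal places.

(1.4474, -1.1316)

At (-3/2, 1/2): F = (-7.6250, 10.0000).
Jacobian J = [[-q^2 + 4·q, -2·p·q + 4·p], [-3, 5]].
At the point, J = [[1.7500, -4.5000], [-3.0000, 5.0000]] (det J = -4.7500).
Solving J·Δ = −F gives Δ = (1.4474, -1.1316).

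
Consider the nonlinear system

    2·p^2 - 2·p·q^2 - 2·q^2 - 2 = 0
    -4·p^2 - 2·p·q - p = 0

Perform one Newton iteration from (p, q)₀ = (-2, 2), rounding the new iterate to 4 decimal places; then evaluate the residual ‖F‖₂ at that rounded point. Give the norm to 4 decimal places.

At (-2, 2): F = (14.0000, -6.0000).
Jacobian J = [[4·p - 2·q^2, -4·p·q - 4·q], [-8·p - 2·q - 1, -2·p]].
At the point, J = [[-16.0000, 8.0000], [11.0000, 4.0000]] (det J = -152.0000).
Solving J·Δ = −F gives Δ = (0.6842, -0.3816).
Then the next iterate is (p, q)₁ = (-1.3158, 1.6184).
Re-evaluating at (-1.3158, 1.6184): F = (3.116958, -1.350537), so ‖F‖₂ = 3.3970.

3.3970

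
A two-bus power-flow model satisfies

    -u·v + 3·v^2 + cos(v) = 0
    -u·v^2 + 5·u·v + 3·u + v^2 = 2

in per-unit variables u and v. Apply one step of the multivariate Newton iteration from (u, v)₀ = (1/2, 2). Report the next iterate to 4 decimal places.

(0.2967, 0.9622)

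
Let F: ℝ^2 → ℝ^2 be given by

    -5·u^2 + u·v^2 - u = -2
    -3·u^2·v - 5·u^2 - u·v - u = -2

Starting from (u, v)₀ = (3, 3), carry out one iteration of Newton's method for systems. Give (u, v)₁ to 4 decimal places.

At (3, 3): F = (-19.0000, -136.0000).
Jacobian J = [[-10·u + v^2 - 1, 2·u·v], [-6·u·v - 10·u - v - 1, -3·u^2 - u]].
At the point, J = [[-22.0000, 18.0000], [-88.0000, -30.0000]] (det J = 2244.0000).
Solving J·Δ = −F gives Δ = (-1.3449, -0.5882).
Then the next iterate is (u, v)₁ = (1.6551, 2.4118).

(1.6551, 2.4118)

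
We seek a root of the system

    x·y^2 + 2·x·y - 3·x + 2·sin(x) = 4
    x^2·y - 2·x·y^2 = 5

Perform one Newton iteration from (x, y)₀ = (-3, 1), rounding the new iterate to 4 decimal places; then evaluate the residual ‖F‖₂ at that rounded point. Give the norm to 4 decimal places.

At (-3, 1): F = (-4.282240, 10.0000).
Jacobian J = [[y^2 + 2·y + 2·cos(x) - 3, 2·x·y + 2·x], [2·x·y - 2·y^2, x^2 - 4·x·y]].
At the point, J = [[-1.979985, -12.0000], [-8.0000, 21.0000]] (det J = -137.579685).
Solving J·Δ = −F gives Δ = (0.2186, -0.3929).
Then the next iterate is (x, y)₁ = (-2.7814, 0.6071).
Re-evaluating at (-2.7814, 0.6071): F = (-0.763027, 1.746922), so ‖F‖₂ = 1.9063.

1.9063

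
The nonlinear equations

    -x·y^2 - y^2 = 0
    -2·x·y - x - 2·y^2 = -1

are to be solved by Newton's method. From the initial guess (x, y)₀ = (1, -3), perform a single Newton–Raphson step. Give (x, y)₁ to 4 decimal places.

At (1, -3): F = (-18.0000, -12.0000).
Jacobian J = [[-y^2, -2·x·y - 2·y], [-2·y - 1, -2·x - 4·y]].
At the point, J = [[-9.0000, 12.0000], [5.0000, 10.0000]] (det J = -150.0000).
Solving J·Δ = −F gives Δ = (-0.2400, 1.3200).
Then the next iterate is (x, y)₁ = (0.7600, -1.6800).

(0.7600, -1.6800)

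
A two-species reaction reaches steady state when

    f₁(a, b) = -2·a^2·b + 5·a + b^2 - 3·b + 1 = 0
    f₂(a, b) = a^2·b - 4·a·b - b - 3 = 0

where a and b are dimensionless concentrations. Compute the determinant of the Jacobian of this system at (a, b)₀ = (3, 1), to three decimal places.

66.000

J = [[-4·a·b + 5, -2·a^2 + 2·b - 3], [2·a·b - 4·b, a^2 - 4·a - 1]].
At the point, J = [[-7.000, -19.000], [2.000, -4.000]].
det J = 66.000.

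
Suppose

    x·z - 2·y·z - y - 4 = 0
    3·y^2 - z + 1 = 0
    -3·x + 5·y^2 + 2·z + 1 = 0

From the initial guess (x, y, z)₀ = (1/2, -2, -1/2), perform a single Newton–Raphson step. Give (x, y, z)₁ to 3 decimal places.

At (1/2, -2, -1/2): F = (-4.250, 13.500, 18.500).
Jacobian J = [[z, -2·z - 1, x - 2·y], [0, 6·y, -1], [-3, 10·y, 2]].
At the point, J = [[-0.500, 0.000, 4.500], [0.000, -12.000, -1.000], [-3.000, -20.000, 2.000]] (det J = -140.000).
Solving J·Δ = −F gives Δ = (-0.207, 1.048, 0.921).
Then the next iterate is (x, y, z)₁ = (0.293, -0.952, 0.421).

(0.293, -0.952, 0.421)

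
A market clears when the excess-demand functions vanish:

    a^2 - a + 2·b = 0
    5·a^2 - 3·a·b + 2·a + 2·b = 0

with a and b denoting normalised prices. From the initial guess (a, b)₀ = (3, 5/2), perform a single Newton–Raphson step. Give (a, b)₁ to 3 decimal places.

At (3, 5/2): F = (11.000, 33.500).
Jacobian J = [[2·a - 1, 2], [10·a - 3·b + 2, -3·a + 2]].
At the point, J = [[5.000, 2.000], [24.500, -7.000]] (det J = -84.000).
Solving J·Δ = −F gives Δ = (-1.714, -1.214).
Then the next iterate is (a, b)₁ = (1.286, 1.286).

(1.286, 1.286)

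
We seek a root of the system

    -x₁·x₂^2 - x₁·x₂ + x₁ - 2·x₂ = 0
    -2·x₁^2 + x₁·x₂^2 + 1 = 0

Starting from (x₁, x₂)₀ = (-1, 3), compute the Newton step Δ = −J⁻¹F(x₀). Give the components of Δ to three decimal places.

(-20.000, -45.000)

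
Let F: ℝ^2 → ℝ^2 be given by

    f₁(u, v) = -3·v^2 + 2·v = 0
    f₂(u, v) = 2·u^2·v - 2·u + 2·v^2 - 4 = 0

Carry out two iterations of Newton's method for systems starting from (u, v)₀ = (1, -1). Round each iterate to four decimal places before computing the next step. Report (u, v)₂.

(-2.4153, -0.0993)

At (1, -1): F = (-5.0000, -6.0000).
Jacobian J = [[0, -6·v + 2], [4·u·v - 2, 2·u^2 + 4·v]].
At the point, J = [[0.0000, 8.0000], [-6.0000, -2.0000]] (det J = 48.0000).
Solving J·Δ = −F gives Δ = (-1.2083, 0.6250).
Then the next iterate is (u, v)₁ = (-0.2083, -0.3750).
Round to (-0.2083, -0.3750) and repeat: F = (-1.171875, -3.334692), J = [[0.0000, 4.2500], [-1.687550, -1.413222]].
Δ = (-2.2070, 0.2757), so (u, v)₂ = (-2.4153, -0.0993).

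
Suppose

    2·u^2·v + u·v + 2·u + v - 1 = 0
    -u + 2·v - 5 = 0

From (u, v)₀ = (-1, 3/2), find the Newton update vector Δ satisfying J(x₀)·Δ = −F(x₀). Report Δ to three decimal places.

At (-1, 3/2): F = (0.000, -1.000).
Jacobian J = [[4·u·v + v + 2, 2·u^2 + u + 1], [-1, 2]].
At the point, J = [[-2.500, 2.000], [-1.000, 2.000]] (det J = -3.000).
Solving J·Δ = −F gives Δ = (0.667, 0.833).

(0.667, 0.833)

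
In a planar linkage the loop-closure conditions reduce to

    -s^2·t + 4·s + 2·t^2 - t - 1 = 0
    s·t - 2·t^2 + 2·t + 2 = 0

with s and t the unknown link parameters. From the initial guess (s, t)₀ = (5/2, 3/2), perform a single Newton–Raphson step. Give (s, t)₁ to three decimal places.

(2.307, 4.140)

At (5/2, 3/2): F = (2.625, 4.250).
Jacobian J = [[-2·s·t + 4, -s^2 + 4·t - 1], [t, s - 4·t + 2]].
At the point, J = [[-3.500, -1.250], [1.500, -1.500]] (det J = 7.125).
Solving J·Δ = −F gives Δ = (-0.193, 2.640).
Then the next iterate is (s, t)₁ = (2.307, 4.140).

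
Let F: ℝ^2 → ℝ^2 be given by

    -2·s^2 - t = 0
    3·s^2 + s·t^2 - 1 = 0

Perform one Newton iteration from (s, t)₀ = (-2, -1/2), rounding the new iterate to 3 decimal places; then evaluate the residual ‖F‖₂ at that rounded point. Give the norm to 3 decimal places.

2.669

At (-2, -1/2): F = (-7.500, 10.500).
Jacobian J = [[-4·s, -1], [6·s + t^2, 2·s·t]].
At the point, J = [[8.000, -1.000], [-11.750, 2.000]] (det J = 4.250).
Solving J·Δ = −F gives Δ = (1.059, 0.971).
Then the next iterate is (s, t)₁ = (-0.941, 0.471).
Re-evaluating at (-0.941, 0.471): F = (-2.24196, 1.44769), so ‖F‖₂ = 2.669.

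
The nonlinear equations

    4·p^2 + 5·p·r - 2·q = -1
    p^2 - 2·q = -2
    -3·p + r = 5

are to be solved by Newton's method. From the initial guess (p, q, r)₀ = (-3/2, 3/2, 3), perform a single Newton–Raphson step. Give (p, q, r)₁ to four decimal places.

(-1.3788, 1.9432, 0.8636)

At (-3/2, 3/2, 3): F = (-15.5000, 1.2500, 2.5000).
Jacobian J = [[8·p + 5·r, -2, 5·p], [2·p, -2, 0], [-3, 0, 1]].
At the point, J = [[3.0000, -2.0000, -7.5000], [-3.0000, -2.0000, 0.0000], [-3.0000, 0.0000, 1.0000]] (det J = 33.0000).
Solving J·Δ = −F gives Δ = (0.1212, 0.4432, -2.1364).
Then the next iterate is (p, q, r)₁ = (-1.3788, 1.9432, 0.8636).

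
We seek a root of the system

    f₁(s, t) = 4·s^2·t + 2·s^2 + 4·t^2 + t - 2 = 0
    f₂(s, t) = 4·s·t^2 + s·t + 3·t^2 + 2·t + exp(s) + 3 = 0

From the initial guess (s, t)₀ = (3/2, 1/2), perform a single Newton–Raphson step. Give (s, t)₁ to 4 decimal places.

(2.3225, -0.8121)

At (3/2, 1/2): F = (8.5000, 11.481689).
Jacobian J = [[8·s·t + 4·s, 4·s^2 + 8·t + 1], [4·t^2 + t + exp(s), 8·s·t + s + 6·t + 2]].
At the point, J = [[12.0000, 14.0000], [5.981689, 12.5000]] (det J = 66.256353).
Solving J·Δ = −F gives Δ = (0.8225, -1.3121).
Then the next iterate is (s, t)₁ = (2.3225, -0.8121).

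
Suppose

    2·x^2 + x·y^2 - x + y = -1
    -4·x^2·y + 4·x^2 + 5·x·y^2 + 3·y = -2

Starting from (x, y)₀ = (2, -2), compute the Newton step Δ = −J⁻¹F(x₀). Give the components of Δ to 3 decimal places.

At (2, -2): F = (13.000, 84.000).
Jacobian J = [[4·x + y^2 - 1, 2·x·y + 1], [-8·x·y + 8·x + 5·y^2, -4·x^2 + 10·x·y + 3]].
At the point, J = [[11.000, -7.000], [68.000, -53.000]] (det J = -107.000).
Solving J·Δ = −F gives Δ = (-0.944, 0.374).

(-0.944, 0.374)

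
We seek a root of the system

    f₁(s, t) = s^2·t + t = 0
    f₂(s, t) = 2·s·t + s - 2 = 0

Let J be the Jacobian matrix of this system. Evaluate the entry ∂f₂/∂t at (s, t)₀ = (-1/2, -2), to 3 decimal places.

∂f₂/∂t = 2·s.
At (-1/2, -2) this is -1.000.

-1.000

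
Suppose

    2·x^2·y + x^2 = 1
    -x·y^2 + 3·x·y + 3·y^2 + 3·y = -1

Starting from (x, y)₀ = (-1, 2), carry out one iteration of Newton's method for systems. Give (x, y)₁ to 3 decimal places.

At (-1, 2): F = (4.000, 17.000).
Jacobian J = [[4·x·y + 2·x, 2·x^2], [-y^2 + 3·y, -2·x·y + 3·x + 6·y + 3]].
At the point, J = [[-10.000, 2.000], [2.000, 16.000]] (det J = -164.000).
Solving J·Δ = −F gives Δ = (0.183, -1.085).
Then the next iterate is (x, y)₁ = (-0.817, 0.915).

(-0.817, 0.915)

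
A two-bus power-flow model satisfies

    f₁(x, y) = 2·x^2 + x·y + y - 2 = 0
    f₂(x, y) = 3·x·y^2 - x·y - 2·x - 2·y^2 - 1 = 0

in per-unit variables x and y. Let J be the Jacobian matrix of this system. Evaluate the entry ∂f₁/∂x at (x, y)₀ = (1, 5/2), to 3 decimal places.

6.500

∂f₁/∂x = 4·x + y.
At (1, 5/2) this is 6.500.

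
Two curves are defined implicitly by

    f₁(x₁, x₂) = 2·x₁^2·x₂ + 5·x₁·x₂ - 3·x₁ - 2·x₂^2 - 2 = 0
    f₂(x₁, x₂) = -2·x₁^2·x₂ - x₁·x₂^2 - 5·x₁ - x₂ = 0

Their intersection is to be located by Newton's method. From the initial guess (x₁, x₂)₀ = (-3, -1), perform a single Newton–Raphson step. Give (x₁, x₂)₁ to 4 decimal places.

(8.8846, -8.0769)

At (-3, -1): F = (2.0000, 37.0000).
Jacobian J = [[4·x₁·x₂ + 5·x₂ - 3, 2·x₁^2 + 5·x₁ - 4·x₂], [-4·x₁·x₂ - x₂^2 - 5, -2·x₁^2 - 2·x₁·x₂ - 1]].
At the point, J = [[4.0000, 7.0000], [-18.0000, -25.0000]] (det J = 26.0000).
Solving J·Δ = −F gives Δ = (11.8846, -7.0769).
Then the next iterate is (x₁, x₂)₁ = (8.8846, -8.0769).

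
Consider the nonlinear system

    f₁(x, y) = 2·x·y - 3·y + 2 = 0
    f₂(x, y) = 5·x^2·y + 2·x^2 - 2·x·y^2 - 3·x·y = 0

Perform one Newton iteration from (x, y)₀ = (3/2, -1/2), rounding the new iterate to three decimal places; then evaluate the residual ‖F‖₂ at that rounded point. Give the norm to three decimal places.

1.073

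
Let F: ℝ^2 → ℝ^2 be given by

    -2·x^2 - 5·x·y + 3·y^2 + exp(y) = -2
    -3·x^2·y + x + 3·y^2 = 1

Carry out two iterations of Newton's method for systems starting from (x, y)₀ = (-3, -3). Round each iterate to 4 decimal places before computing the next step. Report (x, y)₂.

At (-3, -3): F = (-33.950213, 104.0000).
Jacobian J = [[-4·x - 5·y, -5·x + 6·y + exp(y)], [-6·x·y + 1, -3·x^2 + 6·y]].
At the point, J = [[27.0000, -2.950213], [-53.0000, -45.0000]] (det J = -1371.361285).
Solving J·Δ = −F gives Δ = (1.3378, 0.7355).
Then the next iterate is (x, y)₁ = (-1.6622, -2.2645).
Round to (-1.6622, -2.2645) and repeat: F = (-6.858314, 31.491502), J = [[17.9713, -5.172118], [-21.584311, -21.875727]].
Δ = (0.6199, 0.8279), so (x, y)₂ = (-1.0423, -1.4366).

(-1.0423, -1.4366)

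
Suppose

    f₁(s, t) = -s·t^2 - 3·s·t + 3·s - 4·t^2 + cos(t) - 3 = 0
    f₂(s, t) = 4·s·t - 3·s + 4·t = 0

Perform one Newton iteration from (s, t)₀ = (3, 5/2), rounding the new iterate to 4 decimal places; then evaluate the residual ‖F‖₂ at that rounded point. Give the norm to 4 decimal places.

At (3, 5/2): F = (-61.051144, 31.0000).
Jacobian J = [[-t^2 - 3·t + 3, -2·s·t - 3·s - 8·t - sin(t)], [4·t - 3, 4·s + 4]].
At the point, J = [[-10.7500, -44.598472], [7.0000, 16.0000]] (det J = 140.189305).
Solving J·Δ = −F gives Δ = (-2.8942, -0.6713).
Then the next iterate is (s, t)₁ = (0.1058, 1.8287).
Re-evaluating at (0.1058, 1.8287): F = (-17.248469, 7.771306), so ‖F‖₂ = 18.9183.

18.9183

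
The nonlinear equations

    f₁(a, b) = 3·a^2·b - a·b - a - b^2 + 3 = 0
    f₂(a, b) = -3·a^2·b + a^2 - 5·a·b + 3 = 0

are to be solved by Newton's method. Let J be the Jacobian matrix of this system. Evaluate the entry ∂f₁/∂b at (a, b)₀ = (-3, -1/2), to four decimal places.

∂f₁/∂b = 3·a^2 - a - 2·b.
At (-3, -1/2) this is 31.0000.

31.0000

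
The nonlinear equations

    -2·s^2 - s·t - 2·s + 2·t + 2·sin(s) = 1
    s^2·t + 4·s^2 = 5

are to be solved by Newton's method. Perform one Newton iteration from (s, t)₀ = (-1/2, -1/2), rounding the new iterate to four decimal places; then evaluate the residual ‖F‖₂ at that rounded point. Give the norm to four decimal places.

At (-1/2, -1/2): F = (-2.708851, -4.1250).
Jacobian J = [[-4·s - t + 2·cos(s) - 2, -s + 2], [2·s·t + 8·s, s^2]].
At the point, J = [[2.255165, 2.5000], [-3.5000, 0.2500]] (det J = 9.313791).
Solving J·Δ = −F gives Δ = (-1.0345, 2.0167).
Then the next iterate is (s, t)₁ = (-1.5345, 1.5167).
Re-evaluating at (-1.5345, 1.5167): F = (0.721713, 7.990120), so ‖F‖₂ = 8.0226.

8.0226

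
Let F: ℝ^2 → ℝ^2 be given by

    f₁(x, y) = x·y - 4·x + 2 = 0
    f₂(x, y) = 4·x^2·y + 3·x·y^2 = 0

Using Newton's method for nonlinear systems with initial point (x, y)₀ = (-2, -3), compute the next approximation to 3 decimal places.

(0.935, -5.271)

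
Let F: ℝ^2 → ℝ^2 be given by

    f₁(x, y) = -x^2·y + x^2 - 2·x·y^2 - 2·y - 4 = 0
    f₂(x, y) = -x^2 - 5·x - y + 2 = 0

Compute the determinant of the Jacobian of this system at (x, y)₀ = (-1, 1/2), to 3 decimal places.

J = [[-2·x·y + 2·x - 2·y^2, -x^2 - 4·x·y - 2], [-2·x - 5, -1]].
At the point, J = [[-1.500, -1.000], [-3.000, -1.000]].
det J = -1.500.

-1.500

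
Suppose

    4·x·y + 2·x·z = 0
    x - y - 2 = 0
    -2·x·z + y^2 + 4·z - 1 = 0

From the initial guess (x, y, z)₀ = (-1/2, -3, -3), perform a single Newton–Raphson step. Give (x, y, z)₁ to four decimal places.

At (-1/2, -3, -3): F = (9.0000, 0.5000, -7.0000).
Jacobian J = [[4·y + 2·z, 4·x, 2·x], [1, -1, 0], [-2·z, 2·y, -2·x + 4]].
At the point, J = [[-18.0000, -2.0000, -1.0000], [1.0000, -1.0000, 0.0000], [6.0000, -6.0000, 5.0000]] (det J = 100.0000).
Solving J·Δ = −F gives Δ = (0.3000, 0.8000, 2.0000).
Then the next iterate is (x, y, z)₁ = (-0.2000, -2.2000, -1.0000).

(-0.2000, -2.2000, -1.0000)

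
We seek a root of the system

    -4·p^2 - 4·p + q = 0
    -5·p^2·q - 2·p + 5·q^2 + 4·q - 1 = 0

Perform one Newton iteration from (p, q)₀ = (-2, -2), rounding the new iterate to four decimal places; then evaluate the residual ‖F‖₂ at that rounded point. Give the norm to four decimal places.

15.9405

At (-2, -2): F = (-10.0000, 55.0000).
Jacobian J = [[-8·p - 4, 1], [-10·p·q - 2, -5·p^2 + 10·q + 4]].
At the point, J = [[12.0000, 1.0000], [-42.0000, -36.0000]] (det J = -390.0000).
Solving J·Δ = −F gives Δ = (0.7821, 0.6154).
Then the next iterate is (p, q)₁ = (-1.2179, -1.3846).
Re-evaluating at (-1.2179, -1.3846): F = (-2.446122, 15.751736), so ‖F‖₂ = 15.9405.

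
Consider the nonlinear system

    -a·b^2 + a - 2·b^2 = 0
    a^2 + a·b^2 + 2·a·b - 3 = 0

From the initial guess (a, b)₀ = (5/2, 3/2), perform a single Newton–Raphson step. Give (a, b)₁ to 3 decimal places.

At (5/2, 3/2): F = (-7.625, 16.375).
Jacobian J = [[-b^2 + 1, -2·a·b - 4·b], [2·a + b^2 + 2·b, 2·a·b + 2·a]].
At the point, J = [[-1.250, -13.500], [10.250, 12.500]] (det J = 122.750).
Solving J·Δ = −F gives Δ = (-1.024, -0.470).
Then the next iterate is (a, b)₁ = (1.476, 1.030).

(1.476, 1.030)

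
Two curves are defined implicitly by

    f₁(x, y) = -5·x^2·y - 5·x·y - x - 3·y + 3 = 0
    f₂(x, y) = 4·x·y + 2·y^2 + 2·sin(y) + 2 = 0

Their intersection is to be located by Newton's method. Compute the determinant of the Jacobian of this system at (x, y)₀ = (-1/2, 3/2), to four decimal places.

J = [[-10·x·y - 5·y - 1, -5·x^2 - 5·x - 3], [4·y, 4·x + 4·y + 2·cos(y)]].
At the point, J = [[-1.0000, -1.7500], [6.0000, 4.141474]].
det J = 6.3585.

6.3585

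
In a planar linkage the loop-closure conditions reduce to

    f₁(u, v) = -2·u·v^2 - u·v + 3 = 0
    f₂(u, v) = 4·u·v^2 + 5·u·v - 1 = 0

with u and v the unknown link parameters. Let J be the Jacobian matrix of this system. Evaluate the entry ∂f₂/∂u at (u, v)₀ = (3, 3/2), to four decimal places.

∂f₂/∂u = 4·v^2 + 5·v.
At (3, 3/2) this is 16.5000.

16.5000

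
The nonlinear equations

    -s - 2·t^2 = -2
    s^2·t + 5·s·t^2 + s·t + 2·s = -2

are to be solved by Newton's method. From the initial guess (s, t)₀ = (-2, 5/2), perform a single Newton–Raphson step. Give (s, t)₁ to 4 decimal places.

At (-2, 5/2): F = (-8.5000, -59.5000).
Jacobian J = [[-1, -4·t], [2·s·t + 5·t^2 + t + 2, s^2 + 10·s·t + s]].
At the point, J = [[-1.0000, -10.0000], [25.7500, -48.0000]] (det J = 305.5000).
Solving J·Δ = −F gives Δ = (0.6121, -0.9112).
Then the next iterate is (s, t)₁ = (-1.3879, 1.5888).

(-1.3879, 1.5888)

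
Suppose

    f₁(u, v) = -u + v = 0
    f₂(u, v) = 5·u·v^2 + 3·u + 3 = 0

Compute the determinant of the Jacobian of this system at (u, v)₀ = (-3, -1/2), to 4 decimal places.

-19.2500

J = [[-1, 1], [5·v^2 + 3, 10·u·v]].
At the point, J = [[-1.0000, 1.0000], [4.2500, 15.0000]].
det J = -19.2500.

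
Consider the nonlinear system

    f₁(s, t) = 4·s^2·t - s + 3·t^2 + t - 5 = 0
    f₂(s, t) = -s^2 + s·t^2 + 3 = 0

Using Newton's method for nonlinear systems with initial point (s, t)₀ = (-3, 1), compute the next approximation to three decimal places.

(-1.947, 0.728)

At (-3, 1): F = (38.000, -9.000).
Jacobian J = [[8·s·t - 1, 4·s^2 + 6·t + 1], [-2·s + t^2, 2·s·t]].
At the point, J = [[-25.000, 43.000], [7.000, -6.000]] (det J = -151.000).
Solving J·Δ = −F gives Δ = (1.053, -0.272).
Then the next iterate is (s, t)₁ = (-1.947, 0.728).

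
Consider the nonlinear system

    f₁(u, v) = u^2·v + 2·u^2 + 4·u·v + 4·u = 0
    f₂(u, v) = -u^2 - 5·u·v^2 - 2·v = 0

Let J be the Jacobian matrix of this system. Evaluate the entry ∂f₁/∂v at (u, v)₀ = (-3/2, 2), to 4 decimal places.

∂f₁/∂v = u^2 + 4·u.
At (-3/2, 2) this is -3.7500.

-3.7500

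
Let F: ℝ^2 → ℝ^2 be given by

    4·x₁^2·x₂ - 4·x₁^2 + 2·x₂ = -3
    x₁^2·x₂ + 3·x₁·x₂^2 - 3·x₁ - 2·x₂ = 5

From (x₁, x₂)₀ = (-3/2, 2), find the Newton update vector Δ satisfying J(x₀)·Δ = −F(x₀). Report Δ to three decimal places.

(0.478, -0.933)

At (-3/2, 2): F = (16.000, -18.000).
Jacobian J = [[8·x₁·x₂ - 8·x₁, 4·x₁^2 + 2], [2·x₁·x₂ + 3·x₂^2 - 3, x₁^2 + 6·x₁·x₂ - 2]].
At the point, J = [[-12.000, 11.000], [3.000, -17.750]] (det J = 180.000).
Solving J·Δ = −F gives Δ = (0.478, -0.933).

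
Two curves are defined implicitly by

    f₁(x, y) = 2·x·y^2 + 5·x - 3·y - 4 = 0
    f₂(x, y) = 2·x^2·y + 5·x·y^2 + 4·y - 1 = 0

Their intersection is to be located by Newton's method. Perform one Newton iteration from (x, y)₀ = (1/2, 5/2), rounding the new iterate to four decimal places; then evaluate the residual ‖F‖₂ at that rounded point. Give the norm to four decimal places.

At (1/2, 5/2): F = (-2.7500, 25.8750).
Jacobian J = [[2·y^2 + 5, 4·x·y - 3], [4·x·y + 5·y^2, 2·x^2 + 10·x·y + 4]].
At the point, J = [[17.5000, 2.0000], [36.2500, 17.0000]] (det J = 225.0000).
Solving J·Δ = −F gives Δ = (0.4378, -2.4556).
Then the next iterate is (x, y)₁ = (0.9378, 0.0444).
Re-evaluating at (0.9378, 0.0444): F = (0.559497, -0.735059), so ‖F‖₂ = 0.9238.

0.9238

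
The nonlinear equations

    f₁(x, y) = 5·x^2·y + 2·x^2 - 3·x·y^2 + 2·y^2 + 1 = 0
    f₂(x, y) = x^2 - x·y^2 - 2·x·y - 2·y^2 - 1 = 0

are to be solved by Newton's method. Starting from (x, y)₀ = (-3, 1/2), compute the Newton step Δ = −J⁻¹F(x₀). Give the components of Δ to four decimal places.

(1.5124, -0.0407)

At (-3, 1/2): F = (44.2500, 11.2500).
Jacobian J = [[10·x·y + 4·x - 3·y^2, 5·x^2 - 6·x·y + 4·y], [2·x - y^2 - 2·y, -2·x·y - 2·x - 4·y]].
At the point, J = [[-27.7500, 56.0000], [-7.2500, 7.0000]] (det J = 211.7500).
Solving J·Δ = −F gives Δ = (1.5124, -0.0407).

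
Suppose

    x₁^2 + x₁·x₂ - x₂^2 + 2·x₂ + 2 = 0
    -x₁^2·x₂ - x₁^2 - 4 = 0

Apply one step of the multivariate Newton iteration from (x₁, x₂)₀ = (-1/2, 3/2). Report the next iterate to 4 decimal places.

At (-1/2, 3/2): F = (2.2500, -4.6250).
Jacobian J = [[2·x₁ + x₂, x₁ - 2·x₂ + 2], [-2·x₁·x₂ - 2·x₁, -x₁^2]].
At the point, J = [[0.5000, -1.5000], [2.5000, -0.2500]] (det J = 3.6250).
Solving J·Δ = −F gives Δ = (2.0690, 2.1897).
Then the next iterate is (x₁, x₂)₁ = (1.5690, 3.6897).

(1.5690, 3.6897)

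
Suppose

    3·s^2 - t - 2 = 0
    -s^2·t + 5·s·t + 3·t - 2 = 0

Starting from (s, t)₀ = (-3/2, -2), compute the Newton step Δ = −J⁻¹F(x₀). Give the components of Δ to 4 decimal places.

At (-3/2, -2): F = (6.7500, 11.5000).
Jacobian J = [[6·s, -1], [-2·s·t + 5·t, -s^2 + 5·s + 3]].
At the point, J = [[-9.0000, -1.0000], [-16.0000, -6.7500]] (det J = 44.7500).
Solving J·Δ = −F gives Δ = (0.7612, -0.1006).

(0.7612, -0.1006)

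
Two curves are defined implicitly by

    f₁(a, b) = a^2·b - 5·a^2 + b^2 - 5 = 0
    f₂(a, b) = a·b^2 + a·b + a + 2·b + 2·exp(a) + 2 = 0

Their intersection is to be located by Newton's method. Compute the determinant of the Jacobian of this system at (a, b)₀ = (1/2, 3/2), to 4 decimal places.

J = [[2·a·b - 10·a, a^2 + 2·b], [b^2 + b + 2·exp(a) + 1, 2·a·b + a + 2]].
At the point, J = [[-3.5000, 3.2500], [8.047443, 4.0000]].
det J = -40.1542.

-40.1542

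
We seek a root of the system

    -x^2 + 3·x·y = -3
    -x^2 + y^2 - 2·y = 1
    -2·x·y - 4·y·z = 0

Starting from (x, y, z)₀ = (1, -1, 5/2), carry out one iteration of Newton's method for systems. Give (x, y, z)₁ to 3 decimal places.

(0.962, -0.731, 0.327)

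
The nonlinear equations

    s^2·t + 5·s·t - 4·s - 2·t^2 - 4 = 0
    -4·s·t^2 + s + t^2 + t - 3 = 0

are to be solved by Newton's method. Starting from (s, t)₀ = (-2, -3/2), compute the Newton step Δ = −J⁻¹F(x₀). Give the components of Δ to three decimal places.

(1.545, 0.053)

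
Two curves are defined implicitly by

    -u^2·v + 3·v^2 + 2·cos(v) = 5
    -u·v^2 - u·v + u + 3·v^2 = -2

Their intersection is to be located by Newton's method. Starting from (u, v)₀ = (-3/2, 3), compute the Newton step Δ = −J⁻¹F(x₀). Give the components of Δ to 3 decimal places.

At (-3/2, 3): F = (13.27002, 45.500).
Jacobian J = [[-2·u·v, -u^2 + 6·v - 2·sin(v)], [-v^2 - v + 1, -2·u·v - u + 6·v]].
At the point, J = [[9.000, 15.46776], [-11.000, 28.500]] (det J = 426.64536).
Solving J·Δ = −F gives Δ = (0.763, -1.302).

(0.763, -1.302)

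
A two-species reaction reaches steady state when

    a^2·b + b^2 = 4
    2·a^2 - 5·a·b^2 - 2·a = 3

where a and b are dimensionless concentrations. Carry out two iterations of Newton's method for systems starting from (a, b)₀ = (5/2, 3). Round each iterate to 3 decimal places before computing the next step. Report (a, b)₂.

At (5/2, 3): F = (23.750, -108.000).
Jacobian J = [[2·a·b, a^2 + 2·b], [4·a - 5·b^2 - 2, -10·a·b]].
At the point, J = [[15.000, 12.250], [-37.000, -75.000]] (det J = -671.750).
Solving J·Δ = −F gives Δ = (-0.682, -1.103).
Then the next iterate is (a, b)₁ = (1.818, 1.897).
Round to (1.818, 1.897) and repeat: F = (5.86843, -32.73711), J = [[6.89749, 7.09912], [-12.72105, -34.48746]].
Δ = (0.203, -1.024), so (a, b)₂ = (2.021, 0.873).

(2.021, 0.873)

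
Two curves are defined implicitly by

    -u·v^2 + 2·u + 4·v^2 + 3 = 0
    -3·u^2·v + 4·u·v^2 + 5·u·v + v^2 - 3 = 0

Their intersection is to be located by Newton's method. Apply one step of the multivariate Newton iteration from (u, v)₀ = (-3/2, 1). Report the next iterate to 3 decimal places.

At (-3/2, 1): F = (5.500, -22.250).
Jacobian J = [[-v^2 + 2, -2·u·v + 8·v], [-6·u·v + 4·v^2 + 5·v, -3·u^2 + 8·u·v + 5·u + 2·v]].
At the point, J = [[1.000, 11.000], [18.000, -24.250]] (det J = -222.250).
Solving J·Δ = −F gives Δ = (0.501, -0.546).
Then the next iterate is (u, v)₁ = (-0.999, 0.454).

(-0.999, 0.454)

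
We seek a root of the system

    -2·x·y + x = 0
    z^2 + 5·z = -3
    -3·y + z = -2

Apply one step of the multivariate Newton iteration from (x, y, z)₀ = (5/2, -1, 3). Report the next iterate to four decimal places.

(3.0808, 0.8485, 0.5455)

At (5/2, -1, 3): F = (7.5000, 27.0000, 8.0000).
Jacobian J = [[-2·y + 1, -2·x, 0], [0, 0, 2·z + 5], [0, -3, 1]].
At the point, J = [[3.0000, -5.0000, 0.0000], [0.0000, 0.0000, 11.0000], [0.0000, -3.0000, 1.0000]] (det J = 99.0000).
Solving J·Δ = −F gives Δ = (0.5808, 1.8485, -2.4545).
Then the next iterate is (x, y, z)₁ = (3.0808, 0.8485, 0.5455).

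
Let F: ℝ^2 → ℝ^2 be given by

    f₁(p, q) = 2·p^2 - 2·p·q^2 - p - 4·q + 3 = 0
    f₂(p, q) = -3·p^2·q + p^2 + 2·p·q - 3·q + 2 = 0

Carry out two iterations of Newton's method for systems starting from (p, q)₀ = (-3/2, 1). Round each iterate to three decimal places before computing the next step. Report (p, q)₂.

(-0.210, 0.735)

At (-3/2, 1): F = (8.000, -8.500).
Jacobian J = [[4·p - 2·q^2 - 1, -4·p·q - 4], [-6·p·q + 2·p + 2·q, -3·p^2 + 2·p - 3]].
At the point, J = [[-9.000, 2.000], [8.000, -12.750]] (det J = 98.750).
Solving J·Δ = −F gives Δ = (0.861, -0.127).
Then the next iterate is (p, q)₁ = (-0.639, 0.873).
Round to (-0.639, 0.873) and repeat: F = (1.93764, -2.39577), J = [[-5.08026, -1.76861], [3.81508, -5.50296]].
Δ = (0.429, -0.138), so (p, q)₂ = (-0.210, 0.735).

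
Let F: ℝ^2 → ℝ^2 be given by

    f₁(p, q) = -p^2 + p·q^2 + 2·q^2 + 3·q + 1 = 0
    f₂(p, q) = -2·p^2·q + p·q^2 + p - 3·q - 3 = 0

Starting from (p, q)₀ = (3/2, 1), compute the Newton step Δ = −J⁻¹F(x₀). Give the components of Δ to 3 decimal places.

At (3/2, 1): F = (5.250, -7.500).
Jacobian J = [[-2·p + q^2, 2·p·q + 4·q + 3], [-4·p·q + q^2 + 1, -2·p^2 + 2·p·q - 3]].
At the point, J = [[-2.000, 10.000], [-4.000, -4.500]] (det J = 49.000).
Solving J·Δ = −F gives Δ = (-1.048, -0.735).

(-1.048, -0.735)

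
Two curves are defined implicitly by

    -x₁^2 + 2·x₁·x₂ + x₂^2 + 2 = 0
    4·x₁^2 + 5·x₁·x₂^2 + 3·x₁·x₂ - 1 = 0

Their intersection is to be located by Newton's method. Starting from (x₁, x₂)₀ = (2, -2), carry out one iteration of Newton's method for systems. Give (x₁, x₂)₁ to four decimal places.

(1.2500, -1.3971)

At (2, -2): F = (-6.0000, 43.0000).
Jacobian J = [[-2·x₁ + 2·x₂, 2·x₁ + 2·x₂], [8·x₁ + 5·x₂^2 + 3·x₂, 10·x₁·x₂ + 3·x₁]].
At the point, J = [[-8.0000, 0.0000], [30.0000, -34.0000]] (det J = 272.0000).
Solving J·Δ = −F gives Δ = (-0.7500, 0.6029).
Then the next iterate is (x₁, x₂)₁ = (1.2500, -1.3971).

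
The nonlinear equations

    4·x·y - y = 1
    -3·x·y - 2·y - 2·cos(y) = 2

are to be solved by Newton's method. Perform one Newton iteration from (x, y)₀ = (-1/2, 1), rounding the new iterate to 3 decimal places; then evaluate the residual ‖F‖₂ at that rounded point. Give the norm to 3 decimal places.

105.769

At (-1/2, 1): F = (-4.000, -3.58060).
Jacobian J = [[4·y, 4·x - 1], [-3·y, -3·x + 2·sin(y) - 2]].
At the point, J = [[4.000, -3.000], [-3.000, 1.18294]] (det J = -4.26823).
Solving J·Δ = −F gives Δ = (-3.625, -6.167).
Then the next iterate is (x, y)₁ = (-4.125, -5.167).
Re-evaluating at (-4.125, -5.167): F = (89.42250, -56.48585), so ‖F‖₂ = 105.769.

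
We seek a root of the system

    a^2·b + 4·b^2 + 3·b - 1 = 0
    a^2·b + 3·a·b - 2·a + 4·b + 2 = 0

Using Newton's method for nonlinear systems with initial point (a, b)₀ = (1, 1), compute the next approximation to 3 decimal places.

(-1.000, 0.750)

At (1, 1): F = (7.000, 8.000).
Jacobian J = [[2·a·b, a^2 + 8·b + 3], [2·a·b + 3·b - 2, a^2 + 3·a + 4]].
At the point, J = [[2.000, 12.000], [3.000, 8.000]] (det J = -20.000).
Solving J·Δ = −F gives Δ = (-2.000, -0.250).
Then the next iterate is (a, b)₁ = (-1.000, 0.750).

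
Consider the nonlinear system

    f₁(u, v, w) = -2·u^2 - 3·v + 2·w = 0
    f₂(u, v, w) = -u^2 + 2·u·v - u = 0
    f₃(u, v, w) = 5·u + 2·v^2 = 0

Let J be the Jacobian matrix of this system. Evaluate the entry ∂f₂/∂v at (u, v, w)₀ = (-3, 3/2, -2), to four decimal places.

-6.0000

∂f₂/∂v = 2·u.
At (-3, 3/2, -2) this is -6.0000.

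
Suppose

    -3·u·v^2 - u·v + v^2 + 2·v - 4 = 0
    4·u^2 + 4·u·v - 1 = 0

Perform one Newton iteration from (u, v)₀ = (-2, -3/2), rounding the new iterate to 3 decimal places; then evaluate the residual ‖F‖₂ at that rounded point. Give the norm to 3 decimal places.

5.978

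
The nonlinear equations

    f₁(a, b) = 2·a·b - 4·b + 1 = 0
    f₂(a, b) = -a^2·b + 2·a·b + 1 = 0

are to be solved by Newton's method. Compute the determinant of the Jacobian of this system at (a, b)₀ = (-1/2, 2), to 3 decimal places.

25.000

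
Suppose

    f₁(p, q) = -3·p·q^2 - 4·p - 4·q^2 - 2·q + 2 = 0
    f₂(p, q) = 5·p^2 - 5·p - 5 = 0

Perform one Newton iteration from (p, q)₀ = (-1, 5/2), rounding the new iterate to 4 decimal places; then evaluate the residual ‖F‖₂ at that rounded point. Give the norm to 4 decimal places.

2.5069

At (-1, 5/2): F = (-5.2500, 5.0000).
Jacobian J = [[-3·q^2 - 4, -6·p·q - 8·q - 2], [10·p - 5, 0]].
At the point, J = [[-22.7500, -7.0000], [-15.0000, 0.0000]] (det J = -105.0000).
Solving J·Δ = −F gives Δ = (0.3333, -1.8333).
Then the next iterate is (p, q)₁ = (-0.6667, 0.6667).
Re-evaluating at (-0.6667, 0.6667): F = (2.444467, 0.555944), so ‖F‖₂ = 2.5069.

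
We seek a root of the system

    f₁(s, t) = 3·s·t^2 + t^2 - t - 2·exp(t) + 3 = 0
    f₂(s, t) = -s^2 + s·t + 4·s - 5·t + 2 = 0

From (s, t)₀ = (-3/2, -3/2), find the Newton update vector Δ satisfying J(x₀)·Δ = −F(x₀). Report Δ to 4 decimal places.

At (-3/2, -3/2): F = (-3.821260, 3.5000).
Jacobian J = [[3·t^2, 6·s·t + 2·t - 2·exp(t) - 1], [-2·s + t + 4, s - 5]].
At the point, J = [[6.7500, 9.053740], [5.5000, -6.5000]] (det J = -93.670568).
Solving J·Δ = −F gives Δ = (-0.0731, 0.4766).

(-0.0731, 0.4766)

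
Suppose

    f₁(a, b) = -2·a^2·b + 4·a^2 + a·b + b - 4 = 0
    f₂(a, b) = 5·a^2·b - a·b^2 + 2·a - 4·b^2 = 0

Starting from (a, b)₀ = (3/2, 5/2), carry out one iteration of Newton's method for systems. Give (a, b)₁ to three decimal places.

At (3/2, 5/2): F = (0.000, -3.250).
Jacobian J = [[-4·a·b + 8·a + b, -2·a^2 + a + 1], [10·a·b - b^2 + 2, 5·a^2 - 2·a·b - 8·b]].
At the point, J = [[-0.500, -2.000], [33.250, -16.250]] (det J = 74.625).
Solving J·Δ = −F gives Δ = (0.087, -0.022).
Then the next iterate is (a, b)₁ = (1.587, 2.478).

(1.587, 2.478)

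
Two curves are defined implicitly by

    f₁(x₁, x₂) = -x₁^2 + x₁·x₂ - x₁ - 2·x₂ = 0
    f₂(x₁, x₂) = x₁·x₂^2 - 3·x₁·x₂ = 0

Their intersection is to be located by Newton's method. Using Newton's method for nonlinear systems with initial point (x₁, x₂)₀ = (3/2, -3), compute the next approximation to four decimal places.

At (3/2, -3): F = (-2.2500, 27.0000).
Jacobian J = [[-2·x₁ + x₂ - 1, x₁ - 2], [x₂^2 - 3·x₂, 2·x₁·x₂ - 3·x₁]].
At the point, J = [[-7.0000, -0.5000], [18.0000, -13.5000]] (det J = 103.5000).
Solving J·Δ = −F gives Δ = (-0.4239, 1.4348).
Then the next iterate is (x₁, x₂)₁ = (1.0761, -1.5652).

(1.0761, -1.5652)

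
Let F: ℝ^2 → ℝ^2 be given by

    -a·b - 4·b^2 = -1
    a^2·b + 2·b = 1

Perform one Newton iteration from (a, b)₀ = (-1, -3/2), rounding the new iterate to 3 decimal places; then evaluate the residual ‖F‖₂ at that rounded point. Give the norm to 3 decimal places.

At (-1, -3/2): F = (-9.500, -5.500).
Jacobian J = [[-b, -a - 8·b], [2·a·b, a^2 + 2]].
At the point, J = [[1.500, 13.000], [3.000, 3.000]] (det J = -34.500).
Solving J·Δ = −F gives Δ = (1.246, 0.587).
Then the next iterate is (a, b)₁ = (0.246, -0.913).
Re-evaluating at (0.246, -0.913): F = (-2.10968, -2.88125), so ‖F‖₂ = 3.571.

3.571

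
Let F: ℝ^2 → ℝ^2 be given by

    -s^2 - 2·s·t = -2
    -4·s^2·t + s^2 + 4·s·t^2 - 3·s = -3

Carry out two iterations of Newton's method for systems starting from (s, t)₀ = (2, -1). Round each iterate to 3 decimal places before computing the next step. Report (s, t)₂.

(1.497, -0.105)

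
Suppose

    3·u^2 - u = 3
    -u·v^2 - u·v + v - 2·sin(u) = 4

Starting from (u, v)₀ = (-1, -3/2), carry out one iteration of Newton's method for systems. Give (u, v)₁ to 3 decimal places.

(-0.857, -4.829)

At (-1, -3/2): F = (1.000, -3.06706).
Jacobian J = [[6·u - 1, 0], [-v^2 - v - 2·cos(u), -2·u·v - u + 1]].
At the point, J = [[-7.000, 0.000], [-1.83060, -1.000]] (det J = 7.000).
Solving J·Δ = −F gives Δ = (0.143, -3.329).
Then the next iterate is (u, v)₁ = (-0.857, -4.829).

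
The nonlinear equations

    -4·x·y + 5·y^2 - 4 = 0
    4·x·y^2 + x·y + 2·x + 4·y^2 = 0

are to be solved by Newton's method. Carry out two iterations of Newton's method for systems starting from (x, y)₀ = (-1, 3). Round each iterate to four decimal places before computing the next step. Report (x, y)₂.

(-0.7098, 0.8725)

At (-1, 3): F = (53.0000, -5.0000).
Jacobian J = [[-4·y, -4·x + 10·y], [4·y^2 + y + 2, 8·x·y + x + 8·y]].
At the point, J = [[-12.0000, 34.0000], [41.0000, -1.0000]] (det J = -1382.0000).
Solving J·Δ = −F gives Δ = (0.0847, -1.5289).
Then the next iterate is (x, y)₁ = (-0.9153, 1.4711).
Round to (-0.9153, 1.4711) and repeat: F = (12.206667, -2.443889), J = [[-5.8844, 18.3722], [12.127641, 0.081517]].
Δ = (0.2055, -0.5986), so (x, y)₂ = (-0.7098, 0.8725).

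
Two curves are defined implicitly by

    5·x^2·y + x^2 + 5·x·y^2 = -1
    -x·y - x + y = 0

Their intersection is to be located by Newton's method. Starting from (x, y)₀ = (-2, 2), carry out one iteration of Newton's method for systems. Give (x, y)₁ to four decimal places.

At (-2, 2): F = (5.0000, 8.0000).
Jacobian J = [[10·x·y + 2·x + 5·y^2, 5·x^2 + 10·x·y], [-y - 1, -x + 1]].
At the point, J = [[-24.0000, -20.0000], [-3.0000, 3.0000]] (det J = -132.0000).
Solving J·Δ = −F gives Δ = (1.3258, -1.3409).
Then the next iterate is (x, y)₁ = (-0.6742, 0.6591).

(-0.6742, 0.6591)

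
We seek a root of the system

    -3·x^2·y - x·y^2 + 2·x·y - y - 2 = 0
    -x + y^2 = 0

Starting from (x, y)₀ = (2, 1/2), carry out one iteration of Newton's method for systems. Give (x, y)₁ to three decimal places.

(0.385, 0.635)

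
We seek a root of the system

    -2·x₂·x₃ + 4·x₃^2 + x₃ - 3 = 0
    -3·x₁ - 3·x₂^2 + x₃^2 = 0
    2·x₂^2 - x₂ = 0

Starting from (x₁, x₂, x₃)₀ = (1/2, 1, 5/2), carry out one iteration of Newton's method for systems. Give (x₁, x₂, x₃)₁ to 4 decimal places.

At (1/2, 1, 5/2): F = (19.5000, 1.7500, 1.0000).
Jacobian J = [[0, -2·x₃, -2·x₂ + 8·x₃ + 1], [-3, -6·x₂, 2·x₃], [0, 4·x₂ - 1, 0]].
At the point, J = [[0.0000, -5.0000, 19.0000], [-3.0000, -6.0000, 5.0000], [0.0000, 3.0000, 0.0000]] (det J = -171.0000).
Solving J·Δ = −F gives Δ = (-0.6067, -0.3333, -1.1140).
Then the next iterate is (x₁, x₂, x₃)₁ = (-0.1067, 0.6667, 1.3860).

(-0.1067, 0.6667, 1.3860)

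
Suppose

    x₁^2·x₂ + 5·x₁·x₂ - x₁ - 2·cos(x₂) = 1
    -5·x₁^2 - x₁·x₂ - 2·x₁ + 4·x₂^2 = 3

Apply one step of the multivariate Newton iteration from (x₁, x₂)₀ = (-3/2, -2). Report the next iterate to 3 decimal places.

(-0.608, -0.957)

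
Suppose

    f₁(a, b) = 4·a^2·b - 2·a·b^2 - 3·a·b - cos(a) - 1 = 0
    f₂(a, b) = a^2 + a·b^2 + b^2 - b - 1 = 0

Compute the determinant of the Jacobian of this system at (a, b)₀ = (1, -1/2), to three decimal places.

-0.274

J = [[8·a·b - 2·b^2 - 3·b + sin(a), 4·a^2 - 4·a·b - 3·a], [2·a + b^2, 2·a·b + 2·b - 1]].
At the point, J = [[-2.15853, 3.000], [2.250, -3.000]].
det J = -0.274.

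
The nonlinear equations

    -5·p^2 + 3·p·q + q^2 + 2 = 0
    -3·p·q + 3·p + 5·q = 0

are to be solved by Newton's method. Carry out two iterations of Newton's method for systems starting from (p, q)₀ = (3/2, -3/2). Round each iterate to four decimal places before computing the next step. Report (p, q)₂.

At (3/2, -3/2): F = (-13.7500, 3.7500).
Jacobian J = [[-10·p + 3·q, 3·p + 2·q], [-3·q + 3, -3·p + 5]].
At the point, J = [[-19.5000, 1.5000], [7.5000, 0.5000]] (det J = -21.0000).
Solving J·Δ = −F gives Δ = (-0.5952, 1.4286).
Then the next iterate is (p, q)₁ = (0.9048, -0.0714).
Round to (0.9048, -0.0714) and repeat: F = (-2.282025, 2.551208), J = [[-9.2622, 2.5716], [3.2142, 2.2856]].
Δ = (-0.4001, -0.5536), so (p, q)₂ = (0.5047, -0.6250).

(0.5047, -0.6250)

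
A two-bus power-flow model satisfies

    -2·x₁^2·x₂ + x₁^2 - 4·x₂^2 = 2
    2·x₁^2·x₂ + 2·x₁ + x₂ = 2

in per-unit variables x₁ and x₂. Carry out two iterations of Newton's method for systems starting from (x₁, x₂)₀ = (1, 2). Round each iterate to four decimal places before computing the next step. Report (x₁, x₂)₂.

(0.7414, 0.2281)

At (1, 2): F = (-21.0000, 6.0000).
Jacobian J = [[-4·x₁·x₂ + 2·x₁, -2·x₁^2 - 8·x₂], [4·x₁·x₂ + 2, 2·x₁^2 + 1]].
At the point, J = [[-6.0000, -18.0000], [10.0000, 3.0000]] (det J = 162.0000).
Solving J·Δ = −F gives Δ = (-0.2778, -1.0741).
Then the next iterate is (x₁, x₂)₁ = (0.7222, 0.9259).
Round to (0.7222, 0.9259) and repeat: F = (-5.873439, 1.336149), J = [[-1.230340, -8.450346], [4.674740, 2.043146]].
Δ = (0.0192, -0.6978), so (x₁, x₂)₂ = (0.7414, 0.2281).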